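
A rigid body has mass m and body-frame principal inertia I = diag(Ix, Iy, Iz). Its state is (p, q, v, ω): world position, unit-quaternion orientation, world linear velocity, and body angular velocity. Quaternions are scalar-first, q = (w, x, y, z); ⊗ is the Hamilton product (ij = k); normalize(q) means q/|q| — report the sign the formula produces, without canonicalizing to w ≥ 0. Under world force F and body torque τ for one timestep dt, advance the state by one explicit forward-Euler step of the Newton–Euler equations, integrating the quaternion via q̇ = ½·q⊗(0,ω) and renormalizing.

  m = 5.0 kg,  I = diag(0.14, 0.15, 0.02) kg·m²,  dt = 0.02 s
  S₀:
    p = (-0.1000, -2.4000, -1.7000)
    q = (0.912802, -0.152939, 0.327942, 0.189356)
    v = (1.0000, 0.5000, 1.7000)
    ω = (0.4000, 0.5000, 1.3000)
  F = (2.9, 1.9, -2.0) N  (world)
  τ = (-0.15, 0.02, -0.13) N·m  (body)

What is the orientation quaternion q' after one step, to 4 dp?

2q̇ = q⊗(0,ω) = (-0.3489582, 0.6967674, 0.7309641, 0.9789963)
q' = normalize(q + ½dt·q⊗(0,ω)) = (0.9092, -0.1460, 0.3352, 0.1991)

q' = (0.9092, -0.1460, 0.3352, 0.1991)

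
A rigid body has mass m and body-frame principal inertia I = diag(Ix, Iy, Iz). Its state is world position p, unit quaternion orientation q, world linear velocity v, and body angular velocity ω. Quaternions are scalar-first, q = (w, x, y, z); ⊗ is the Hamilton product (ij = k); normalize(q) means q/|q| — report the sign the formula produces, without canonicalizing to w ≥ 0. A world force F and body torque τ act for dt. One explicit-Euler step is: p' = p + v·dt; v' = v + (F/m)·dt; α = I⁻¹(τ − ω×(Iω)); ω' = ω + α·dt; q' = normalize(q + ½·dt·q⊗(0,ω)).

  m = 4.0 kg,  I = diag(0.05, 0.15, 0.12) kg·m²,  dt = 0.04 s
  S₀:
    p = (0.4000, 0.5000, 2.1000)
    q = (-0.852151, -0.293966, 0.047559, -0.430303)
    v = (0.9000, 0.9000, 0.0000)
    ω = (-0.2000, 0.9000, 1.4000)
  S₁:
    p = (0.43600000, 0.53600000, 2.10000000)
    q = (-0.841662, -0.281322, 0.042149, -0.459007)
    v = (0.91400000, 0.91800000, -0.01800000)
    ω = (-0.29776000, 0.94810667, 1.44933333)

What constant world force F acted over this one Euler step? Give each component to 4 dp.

F = (1.4000, 1.8000, -1.8000)

velocity change Δv = (0.01400000, 0.01800000, -0.01800000)
applied force F = (1.4000, 1.8000, -1.8000)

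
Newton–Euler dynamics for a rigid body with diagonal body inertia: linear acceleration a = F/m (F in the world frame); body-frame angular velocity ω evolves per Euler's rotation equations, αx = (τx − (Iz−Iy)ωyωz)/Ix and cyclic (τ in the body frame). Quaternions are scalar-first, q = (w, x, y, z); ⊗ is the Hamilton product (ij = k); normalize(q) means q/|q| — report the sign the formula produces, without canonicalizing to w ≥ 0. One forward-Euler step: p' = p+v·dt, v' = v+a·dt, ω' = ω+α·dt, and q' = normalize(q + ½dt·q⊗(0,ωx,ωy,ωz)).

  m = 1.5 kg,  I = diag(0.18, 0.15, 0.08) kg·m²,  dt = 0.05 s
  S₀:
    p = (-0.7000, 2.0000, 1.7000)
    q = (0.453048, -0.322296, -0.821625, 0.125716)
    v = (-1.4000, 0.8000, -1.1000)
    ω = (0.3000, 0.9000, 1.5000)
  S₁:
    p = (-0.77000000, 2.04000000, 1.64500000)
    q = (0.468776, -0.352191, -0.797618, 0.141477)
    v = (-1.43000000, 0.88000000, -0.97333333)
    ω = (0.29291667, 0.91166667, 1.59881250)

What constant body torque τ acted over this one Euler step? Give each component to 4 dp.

ω₁ − ω₀ = (-0.00708333, 0.01166667, 0.09881250)
I·α + gyro = (-0.1200, 0.0800, 0.1500)

τ = (-0.1200, 0.0800, 0.1500)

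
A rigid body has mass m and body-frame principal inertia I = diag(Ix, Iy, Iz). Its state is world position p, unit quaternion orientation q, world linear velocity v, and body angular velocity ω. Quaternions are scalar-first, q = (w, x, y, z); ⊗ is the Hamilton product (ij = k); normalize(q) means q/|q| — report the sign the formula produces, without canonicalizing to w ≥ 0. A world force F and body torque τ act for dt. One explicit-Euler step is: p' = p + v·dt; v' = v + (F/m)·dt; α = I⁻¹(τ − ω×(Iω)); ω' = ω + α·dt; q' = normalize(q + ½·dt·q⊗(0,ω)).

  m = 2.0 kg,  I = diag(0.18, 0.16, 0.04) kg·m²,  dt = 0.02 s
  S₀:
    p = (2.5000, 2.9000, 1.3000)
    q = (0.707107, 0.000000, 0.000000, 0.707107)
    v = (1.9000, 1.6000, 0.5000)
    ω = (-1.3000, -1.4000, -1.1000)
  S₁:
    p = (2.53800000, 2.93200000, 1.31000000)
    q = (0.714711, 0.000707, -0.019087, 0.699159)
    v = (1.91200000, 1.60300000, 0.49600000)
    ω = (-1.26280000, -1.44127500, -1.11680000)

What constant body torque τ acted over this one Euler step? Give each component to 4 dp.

rate change Δω = (0.03720000, -0.04127500, -0.01680000)
gyro term ω₀×Iω₀ = (-0.1848, 0.2002, -0.0364)
τ = I·(Δω/dt) + ω₀×(Iω₀) = (0.1500, -0.1300, -0.0700)

τ = (0.1500, -0.1300, -0.0700)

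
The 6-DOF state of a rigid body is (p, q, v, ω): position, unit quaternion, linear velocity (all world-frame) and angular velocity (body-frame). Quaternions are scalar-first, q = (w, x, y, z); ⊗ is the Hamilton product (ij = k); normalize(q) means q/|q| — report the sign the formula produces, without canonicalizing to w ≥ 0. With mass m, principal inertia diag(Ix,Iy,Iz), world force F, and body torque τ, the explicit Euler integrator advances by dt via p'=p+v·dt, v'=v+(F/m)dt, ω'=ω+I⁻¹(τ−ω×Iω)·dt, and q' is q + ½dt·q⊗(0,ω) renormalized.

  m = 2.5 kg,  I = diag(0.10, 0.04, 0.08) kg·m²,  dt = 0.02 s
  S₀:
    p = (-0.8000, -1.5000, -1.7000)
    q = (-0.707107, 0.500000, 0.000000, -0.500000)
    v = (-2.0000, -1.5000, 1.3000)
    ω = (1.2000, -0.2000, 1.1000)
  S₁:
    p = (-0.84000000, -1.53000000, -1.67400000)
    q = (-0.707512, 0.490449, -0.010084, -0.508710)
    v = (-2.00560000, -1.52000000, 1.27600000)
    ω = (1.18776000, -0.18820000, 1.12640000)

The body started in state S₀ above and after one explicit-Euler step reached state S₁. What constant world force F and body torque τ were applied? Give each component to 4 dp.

F = (-0.7000, -2.5000, -3.0000)
τ = (-0.0700, 0.0500, 0.1200)

Δω = ω₁−ω₀ = (-0.01224000, 0.01180000, 0.02640000)
applied torque τ = (-0.0700, 0.0500, 0.1200)
Δv = v₁−v₀ = (-0.00560000, -0.02000000, -0.02400000)
m·(v₁−v₀)/dt = (-0.7000, -2.5000, -3.0000)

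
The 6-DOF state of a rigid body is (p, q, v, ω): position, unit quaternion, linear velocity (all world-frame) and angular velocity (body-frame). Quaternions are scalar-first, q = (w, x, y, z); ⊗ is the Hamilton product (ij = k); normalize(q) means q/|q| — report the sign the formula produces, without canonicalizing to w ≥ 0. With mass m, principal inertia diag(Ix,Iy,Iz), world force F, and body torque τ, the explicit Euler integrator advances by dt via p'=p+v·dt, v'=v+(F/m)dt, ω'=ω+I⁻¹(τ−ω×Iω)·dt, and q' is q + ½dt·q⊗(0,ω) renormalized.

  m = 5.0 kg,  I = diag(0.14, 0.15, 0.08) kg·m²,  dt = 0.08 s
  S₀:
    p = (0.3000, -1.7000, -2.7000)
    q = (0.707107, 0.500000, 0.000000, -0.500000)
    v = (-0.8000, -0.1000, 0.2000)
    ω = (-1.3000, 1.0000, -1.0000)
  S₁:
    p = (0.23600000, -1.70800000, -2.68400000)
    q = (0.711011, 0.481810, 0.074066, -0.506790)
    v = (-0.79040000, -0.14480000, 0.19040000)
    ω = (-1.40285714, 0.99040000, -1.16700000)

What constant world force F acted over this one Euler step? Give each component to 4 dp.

F = (0.6000, -2.8000, -0.6000)

Δv = v₁−v₀ = (0.00960000, -0.04480000, -0.00960000)
m·(v₁−v₀)/dt = (0.6000, -2.8000, -0.6000)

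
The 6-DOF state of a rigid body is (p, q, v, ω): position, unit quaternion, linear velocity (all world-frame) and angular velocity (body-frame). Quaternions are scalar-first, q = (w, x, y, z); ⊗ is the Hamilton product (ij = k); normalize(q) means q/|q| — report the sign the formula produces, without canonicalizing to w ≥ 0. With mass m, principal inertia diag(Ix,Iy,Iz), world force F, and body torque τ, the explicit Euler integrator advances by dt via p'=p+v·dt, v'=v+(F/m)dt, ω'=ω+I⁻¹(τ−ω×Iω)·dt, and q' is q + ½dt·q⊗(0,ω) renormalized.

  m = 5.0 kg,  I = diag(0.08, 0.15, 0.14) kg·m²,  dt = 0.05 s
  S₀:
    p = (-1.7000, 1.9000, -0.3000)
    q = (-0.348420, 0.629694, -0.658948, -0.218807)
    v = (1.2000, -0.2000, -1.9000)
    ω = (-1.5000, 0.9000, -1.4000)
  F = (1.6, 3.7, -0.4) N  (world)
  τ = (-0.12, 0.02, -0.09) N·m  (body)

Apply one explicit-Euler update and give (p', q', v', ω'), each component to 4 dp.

p' = (-1.6400, 1.8900, -0.3950)
q' = (-0.3171, 0.6697, -0.6355, -0.2168)
v' = (1.2160, -0.1630, -1.9040)
ω' = (-1.5829, 0.9487, -1.3984)

linear accel F/m = (0.3200, 0.7400, -0.0800)
p + v·dt = (-1.6400, 1.8900, -0.3950)
v' = v + a·dt = (1.2160, -0.1630, -1.9040)
(τ − ω×Iω)/I = (-1.6575, 0.9733, 0.0321)
ω' = ω + α·dt = (-1.5829, 0.9487, -1.3984)
Hamilton product q⊗(0,ω) = (1.2312644, 1.6420835, 0.8962041, 0.0660906)
updated quaternion q' = (-0.3171, 0.6697, -0.6355, -0.2168)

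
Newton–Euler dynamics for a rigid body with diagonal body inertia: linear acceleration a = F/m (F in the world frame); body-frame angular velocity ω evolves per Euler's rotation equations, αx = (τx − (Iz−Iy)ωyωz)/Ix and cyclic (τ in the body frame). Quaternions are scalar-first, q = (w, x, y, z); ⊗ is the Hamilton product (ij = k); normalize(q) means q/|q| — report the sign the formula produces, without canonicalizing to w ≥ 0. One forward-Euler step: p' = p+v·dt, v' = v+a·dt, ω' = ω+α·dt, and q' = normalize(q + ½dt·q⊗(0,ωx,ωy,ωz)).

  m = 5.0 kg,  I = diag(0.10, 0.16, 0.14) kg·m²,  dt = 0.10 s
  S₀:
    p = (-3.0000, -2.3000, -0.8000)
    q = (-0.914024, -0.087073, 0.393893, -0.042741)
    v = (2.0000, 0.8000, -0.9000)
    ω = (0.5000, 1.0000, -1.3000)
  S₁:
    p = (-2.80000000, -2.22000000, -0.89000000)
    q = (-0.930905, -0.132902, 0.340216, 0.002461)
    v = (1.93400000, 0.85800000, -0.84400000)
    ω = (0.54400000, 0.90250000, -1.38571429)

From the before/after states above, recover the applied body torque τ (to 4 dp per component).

rate change Δω = (0.04400000, -0.09750000, -0.08571429)
applied torque τ = (0.0700, -0.1300, -0.0900)

τ = (0.0700, -0.1300, -0.0900)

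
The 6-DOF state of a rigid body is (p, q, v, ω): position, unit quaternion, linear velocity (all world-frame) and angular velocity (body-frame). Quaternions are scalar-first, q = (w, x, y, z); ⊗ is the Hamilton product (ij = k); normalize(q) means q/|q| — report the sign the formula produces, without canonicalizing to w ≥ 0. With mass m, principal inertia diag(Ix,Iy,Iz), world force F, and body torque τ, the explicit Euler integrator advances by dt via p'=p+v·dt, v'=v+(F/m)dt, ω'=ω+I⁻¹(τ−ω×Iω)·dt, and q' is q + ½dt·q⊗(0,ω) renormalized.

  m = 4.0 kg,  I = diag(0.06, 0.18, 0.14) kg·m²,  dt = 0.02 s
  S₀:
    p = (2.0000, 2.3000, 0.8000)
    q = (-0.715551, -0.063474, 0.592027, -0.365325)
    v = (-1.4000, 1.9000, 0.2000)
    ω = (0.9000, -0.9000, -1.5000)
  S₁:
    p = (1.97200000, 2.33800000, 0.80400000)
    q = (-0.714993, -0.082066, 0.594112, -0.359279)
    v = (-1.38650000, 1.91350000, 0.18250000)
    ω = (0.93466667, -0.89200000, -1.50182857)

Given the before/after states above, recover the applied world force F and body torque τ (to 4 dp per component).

rate change Δω = (0.03466667, 0.00800000, -0.00182857)
ω₀×(Iω₀) = (-0.0540, 0.1080, -0.0972)
I·α + gyro = (0.0500, 0.1800, -0.1100)
velocity change Δv = (0.01350000, 0.01350000, -0.01750000)
m·(v₁−v₀)/dt = (2.7000, 2.7000, -3.5000)

F = (2.7000, 2.7000, -3.5000)
τ = (0.0500, 0.1800, -0.1100)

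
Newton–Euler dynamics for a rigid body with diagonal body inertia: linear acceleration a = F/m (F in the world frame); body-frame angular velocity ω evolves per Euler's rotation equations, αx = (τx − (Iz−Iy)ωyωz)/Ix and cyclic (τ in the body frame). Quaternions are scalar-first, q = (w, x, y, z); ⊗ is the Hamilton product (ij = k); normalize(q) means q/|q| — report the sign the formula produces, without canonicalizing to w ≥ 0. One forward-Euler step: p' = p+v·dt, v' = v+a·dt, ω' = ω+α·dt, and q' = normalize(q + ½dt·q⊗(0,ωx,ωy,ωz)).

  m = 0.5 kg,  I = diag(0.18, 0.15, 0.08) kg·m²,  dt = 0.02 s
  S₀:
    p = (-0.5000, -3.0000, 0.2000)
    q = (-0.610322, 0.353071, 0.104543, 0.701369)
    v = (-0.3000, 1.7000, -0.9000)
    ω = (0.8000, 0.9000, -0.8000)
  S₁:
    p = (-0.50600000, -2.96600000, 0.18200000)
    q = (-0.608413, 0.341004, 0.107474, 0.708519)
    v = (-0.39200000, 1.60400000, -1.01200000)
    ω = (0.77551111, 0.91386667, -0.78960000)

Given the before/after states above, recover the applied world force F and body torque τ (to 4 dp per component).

F = (-2.3000, -2.4000, -2.8000)
τ = (-0.1700, 0.0400, 0.0200)

Δv = v₁−v₀ = (-0.09200000, -0.09600000, -0.11200000)
F = m·Δv/dt = (-2.3000, -2.4000, -2.8000)
rate change Δω = (-0.02448889, 0.01386667, 0.01040000)
applied torque τ = (-0.1700, 0.0400, 0.0200)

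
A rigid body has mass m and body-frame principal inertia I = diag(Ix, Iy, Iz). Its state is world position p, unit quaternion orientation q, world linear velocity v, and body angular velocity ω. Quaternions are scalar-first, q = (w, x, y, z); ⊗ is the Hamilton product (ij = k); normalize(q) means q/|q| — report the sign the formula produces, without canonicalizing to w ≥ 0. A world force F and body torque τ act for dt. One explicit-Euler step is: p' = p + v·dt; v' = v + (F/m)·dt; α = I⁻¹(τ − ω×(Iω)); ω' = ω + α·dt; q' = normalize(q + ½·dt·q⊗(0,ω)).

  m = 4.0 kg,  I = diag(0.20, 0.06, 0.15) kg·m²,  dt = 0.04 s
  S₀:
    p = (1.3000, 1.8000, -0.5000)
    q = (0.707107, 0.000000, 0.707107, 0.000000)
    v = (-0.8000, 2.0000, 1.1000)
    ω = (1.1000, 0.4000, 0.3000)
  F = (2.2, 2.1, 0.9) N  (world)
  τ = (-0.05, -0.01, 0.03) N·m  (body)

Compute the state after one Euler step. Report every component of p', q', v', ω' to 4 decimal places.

a = (0.5500, 0.5250, 0.2250)
p' = p + v·dt = (1.2680, 1.8800, -0.4560)
v' = v + a·dt = (-0.7780, 2.0210, 1.1090)
ω×(Iω) gyroscopic = (0.0108, 0.0165, -0.0616)
α = I⁻¹(τ − ω×Iω) = (-0.3040, -0.4417, 0.6107)
ω' = ω + α·dt = (1.0878, 0.3823, 0.3244)
q⊗(0,ω) = (-0.2828428, 0.9899498, 0.2828428, -0.5656856)
q' = normalize(q + ½dt·q⊗(0,ω)) = (0.7012, 0.0198, 0.7126, -0.0113)

p' = (1.2680, 1.8800, -0.4560)
q' = (0.7012, 0.0198, 0.7126, -0.0113)
v' = (-0.7780, 2.0210, 1.1090)
ω' = (1.0878, 0.3823, 0.3244)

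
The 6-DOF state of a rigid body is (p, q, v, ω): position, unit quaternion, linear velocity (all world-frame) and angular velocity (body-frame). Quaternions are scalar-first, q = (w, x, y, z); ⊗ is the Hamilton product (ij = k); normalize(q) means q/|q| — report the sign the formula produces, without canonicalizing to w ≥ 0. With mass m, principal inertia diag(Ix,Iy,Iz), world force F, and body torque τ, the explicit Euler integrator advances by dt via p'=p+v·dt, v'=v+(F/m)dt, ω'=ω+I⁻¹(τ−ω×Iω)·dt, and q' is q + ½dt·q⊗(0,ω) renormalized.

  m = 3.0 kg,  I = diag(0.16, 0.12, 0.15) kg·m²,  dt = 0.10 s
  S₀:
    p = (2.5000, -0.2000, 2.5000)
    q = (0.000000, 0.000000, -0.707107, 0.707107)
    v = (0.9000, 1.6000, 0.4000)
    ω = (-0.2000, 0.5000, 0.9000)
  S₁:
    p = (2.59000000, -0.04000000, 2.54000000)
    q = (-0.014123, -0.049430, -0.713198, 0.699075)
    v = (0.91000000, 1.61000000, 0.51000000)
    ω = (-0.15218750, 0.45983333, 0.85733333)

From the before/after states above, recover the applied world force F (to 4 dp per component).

v₁ − v₀ = (0.01000000, 0.01000000, 0.11000000)
applied force F = (0.3000, 0.3000, 3.3000)

F = (0.3000, 0.3000, 3.3000)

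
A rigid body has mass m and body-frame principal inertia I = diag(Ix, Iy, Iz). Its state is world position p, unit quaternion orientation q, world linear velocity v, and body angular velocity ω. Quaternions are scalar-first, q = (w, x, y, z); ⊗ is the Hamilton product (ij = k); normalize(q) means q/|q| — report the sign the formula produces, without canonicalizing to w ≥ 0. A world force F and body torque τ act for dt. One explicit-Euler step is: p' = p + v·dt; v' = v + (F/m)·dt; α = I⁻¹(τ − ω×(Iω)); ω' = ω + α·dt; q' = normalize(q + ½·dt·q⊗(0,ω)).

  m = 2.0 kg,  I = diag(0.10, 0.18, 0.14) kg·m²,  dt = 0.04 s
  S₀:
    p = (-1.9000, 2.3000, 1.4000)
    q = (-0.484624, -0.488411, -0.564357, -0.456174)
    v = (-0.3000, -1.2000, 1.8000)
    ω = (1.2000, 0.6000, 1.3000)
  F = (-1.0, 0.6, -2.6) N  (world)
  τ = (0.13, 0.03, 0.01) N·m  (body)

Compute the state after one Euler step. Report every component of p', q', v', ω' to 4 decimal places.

p' = (-1.9120, 2.2520, 1.4720)
q' = (-0.4540, -0.5089, -0.5680, -0.4608)
v' = (-0.3200, -1.1880, 1.7480)
ω' = (1.2645, 0.6205, 1.2864)

p + v·dt = (-1.9120, 2.2520, 1.4720)
v' = v + a·dt = (-0.3200, -1.1880, 1.7480)
precession coupling ω×(Iω) = (-0.0312, -0.0624, 0.0576)
(τ − ω×Iω)/I = (1.6120, 0.5133, -0.3400)
ω + α·dt = (1.2645, 0.6205, 1.2864)
Hamilton product q⊗(0,ω) = (1.5177336, -1.0415085, -0.2032489, -0.2458294)
q + ½dt·q⊗(0,ω), renormalized = (-0.4540, -0.5089, -0.5680, -0.4608)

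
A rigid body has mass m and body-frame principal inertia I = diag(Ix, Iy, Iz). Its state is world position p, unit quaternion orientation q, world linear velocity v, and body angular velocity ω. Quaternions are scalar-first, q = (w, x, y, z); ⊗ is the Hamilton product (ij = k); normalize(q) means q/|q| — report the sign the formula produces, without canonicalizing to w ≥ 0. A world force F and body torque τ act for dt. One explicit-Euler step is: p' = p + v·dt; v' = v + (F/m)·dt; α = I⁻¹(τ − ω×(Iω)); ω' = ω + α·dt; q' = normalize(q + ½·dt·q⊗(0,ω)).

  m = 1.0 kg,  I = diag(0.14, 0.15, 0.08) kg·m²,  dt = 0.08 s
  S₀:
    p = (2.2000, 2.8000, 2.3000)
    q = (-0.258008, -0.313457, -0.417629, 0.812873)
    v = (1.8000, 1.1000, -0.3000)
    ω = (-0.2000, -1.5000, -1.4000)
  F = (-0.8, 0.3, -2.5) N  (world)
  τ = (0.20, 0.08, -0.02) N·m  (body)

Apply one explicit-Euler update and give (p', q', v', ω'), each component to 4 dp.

p + v·dt = (2.3440, 2.8880, 2.2760)
v' = v + a·dt = (1.7360, 1.1240, -0.5000)
ω×(Iω) gyroscopic = (-0.1470, 0.0168, 0.0030)
angular accel α = (2.4786, 0.4213, -0.2875)
ω' = ω + α·dt = (-0.0017, -1.4663, -1.4230)
q⊗(0,ω) = (0.4488873, 1.8555917, -0.2144024, 0.7478709)
q + ½dt·q⊗(0,ω), renormalized = (-0.2392, -0.2384, -0.4248, 0.8399)

p' = (2.3440, 2.8880, 2.2760)
q' = (-0.2392, -0.2384, -0.4248, 0.8399)
v' = (1.7360, 1.1240, -0.5000)
ω' = (-0.0017, -1.4663, -1.4230)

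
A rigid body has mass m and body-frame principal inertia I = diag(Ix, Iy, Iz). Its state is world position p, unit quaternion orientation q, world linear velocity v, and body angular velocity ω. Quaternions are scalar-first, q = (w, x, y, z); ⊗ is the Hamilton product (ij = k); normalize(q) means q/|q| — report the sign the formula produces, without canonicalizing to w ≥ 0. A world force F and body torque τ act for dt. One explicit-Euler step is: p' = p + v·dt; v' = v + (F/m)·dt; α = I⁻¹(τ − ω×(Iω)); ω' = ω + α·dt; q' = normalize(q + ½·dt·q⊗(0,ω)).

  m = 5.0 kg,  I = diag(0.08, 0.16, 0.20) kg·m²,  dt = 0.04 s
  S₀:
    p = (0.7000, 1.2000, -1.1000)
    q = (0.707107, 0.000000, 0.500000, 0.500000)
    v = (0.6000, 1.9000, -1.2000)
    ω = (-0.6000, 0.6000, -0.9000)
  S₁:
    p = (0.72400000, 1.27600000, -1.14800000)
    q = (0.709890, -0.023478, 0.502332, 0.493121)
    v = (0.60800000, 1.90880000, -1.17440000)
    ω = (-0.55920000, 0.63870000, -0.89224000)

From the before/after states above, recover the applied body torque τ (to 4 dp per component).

rate change Δω = (0.04080000, 0.03870000, 0.00776000)
gyro term ω₀×Iω₀ = (-0.0216, -0.0648, -0.0288)
I·α + gyro = (0.0600, 0.0900, 0.0100)

τ = (0.0600, 0.0900, 0.0100)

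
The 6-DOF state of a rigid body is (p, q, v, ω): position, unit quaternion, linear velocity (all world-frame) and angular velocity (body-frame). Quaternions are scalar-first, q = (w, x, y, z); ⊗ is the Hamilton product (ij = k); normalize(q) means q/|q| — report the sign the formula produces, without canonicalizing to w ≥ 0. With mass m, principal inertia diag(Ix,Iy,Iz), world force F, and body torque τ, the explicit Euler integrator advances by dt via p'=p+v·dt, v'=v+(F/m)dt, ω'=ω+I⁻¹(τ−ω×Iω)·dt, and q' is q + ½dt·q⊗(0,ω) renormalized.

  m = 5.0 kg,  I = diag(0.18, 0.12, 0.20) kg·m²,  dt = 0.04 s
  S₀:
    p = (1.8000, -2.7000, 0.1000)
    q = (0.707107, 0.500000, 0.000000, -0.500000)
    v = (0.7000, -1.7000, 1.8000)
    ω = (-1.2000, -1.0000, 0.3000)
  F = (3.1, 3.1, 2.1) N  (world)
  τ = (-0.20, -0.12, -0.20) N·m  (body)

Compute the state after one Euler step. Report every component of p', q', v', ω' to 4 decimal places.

ω×(Iω) gyroscopic = (-0.0240, 0.0072, -0.0720)
(τ − ω×Iω)/I = (-0.9778, -1.0600, -0.6400)
new body rate ω' = (-1.2391, -1.0424, 0.2744)
q⊗(0,ω) = (0.7500000, -1.3485284, -0.2571070, -0.2878679)
updated quaternion q' = (0.7217, 0.4728, -0.0051, -0.5055)
a = F/m = (0.6200, 0.6200, 0.4200)
p' = p + v·dt = (1.8280, -2.7680, 0.1720)
v' = v + a·dt = (0.7248, -1.6752, 1.8168)

p' = (1.8280, -2.7680, 0.1720)
q' = (0.7217, 0.4728, -0.0051, -0.5055)
v' = (0.7248, -1.6752, 1.8168)
ω' = (-1.2391, -1.0424, 0.2744)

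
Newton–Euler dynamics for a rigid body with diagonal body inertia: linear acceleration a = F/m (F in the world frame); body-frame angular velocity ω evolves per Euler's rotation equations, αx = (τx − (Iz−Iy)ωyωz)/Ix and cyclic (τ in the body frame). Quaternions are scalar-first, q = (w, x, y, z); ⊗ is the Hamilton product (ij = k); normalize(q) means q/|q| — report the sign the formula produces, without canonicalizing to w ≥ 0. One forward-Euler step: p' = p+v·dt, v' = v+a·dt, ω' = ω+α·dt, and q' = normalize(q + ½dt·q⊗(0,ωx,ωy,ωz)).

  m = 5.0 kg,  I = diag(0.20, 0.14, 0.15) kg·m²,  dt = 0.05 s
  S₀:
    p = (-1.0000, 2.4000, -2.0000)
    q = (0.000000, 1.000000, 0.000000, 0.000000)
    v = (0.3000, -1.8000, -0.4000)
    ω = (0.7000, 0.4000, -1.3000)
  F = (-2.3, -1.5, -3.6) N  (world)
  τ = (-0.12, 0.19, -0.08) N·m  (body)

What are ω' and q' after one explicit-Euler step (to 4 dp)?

angular accel α = (-0.5740, 1.6821, -0.4213)
new body rate ω' = (0.6713, 0.4841, -1.3211)
2q̇ = q⊗(0,ω) = (-0.7000000, 0.0000000, 1.3000000, 0.4000000)
q + ½dt·q⊗(0,ω), renormalized = (-0.0175, 0.9993, 0.0325, 0.0100)

ω' = (0.6713, 0.4841, -1.3211)
q' = (-0.0175, 0.9993, 0.0325, 0.0100)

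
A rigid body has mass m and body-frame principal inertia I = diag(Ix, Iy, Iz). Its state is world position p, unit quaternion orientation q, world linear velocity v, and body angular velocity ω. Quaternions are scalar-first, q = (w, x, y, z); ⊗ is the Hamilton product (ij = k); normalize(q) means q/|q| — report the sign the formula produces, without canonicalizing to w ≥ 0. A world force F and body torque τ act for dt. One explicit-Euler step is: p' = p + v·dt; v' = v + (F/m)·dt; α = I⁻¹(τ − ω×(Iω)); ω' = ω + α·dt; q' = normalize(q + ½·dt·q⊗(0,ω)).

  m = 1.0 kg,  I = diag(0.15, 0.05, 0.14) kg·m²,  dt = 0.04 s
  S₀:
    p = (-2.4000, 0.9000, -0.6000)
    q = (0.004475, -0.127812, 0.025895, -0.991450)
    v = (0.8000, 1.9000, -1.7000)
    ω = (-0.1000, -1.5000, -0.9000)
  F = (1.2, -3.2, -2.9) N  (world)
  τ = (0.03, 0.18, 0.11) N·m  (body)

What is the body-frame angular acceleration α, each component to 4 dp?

α = (-0.6100, 3.5820, 0.8929)

gyro term ω×Iω = (0.1215, 0.0009, -0.0150)
(τ − ω×Iω)/I = (-0.6100, 3.5820, 0.8929)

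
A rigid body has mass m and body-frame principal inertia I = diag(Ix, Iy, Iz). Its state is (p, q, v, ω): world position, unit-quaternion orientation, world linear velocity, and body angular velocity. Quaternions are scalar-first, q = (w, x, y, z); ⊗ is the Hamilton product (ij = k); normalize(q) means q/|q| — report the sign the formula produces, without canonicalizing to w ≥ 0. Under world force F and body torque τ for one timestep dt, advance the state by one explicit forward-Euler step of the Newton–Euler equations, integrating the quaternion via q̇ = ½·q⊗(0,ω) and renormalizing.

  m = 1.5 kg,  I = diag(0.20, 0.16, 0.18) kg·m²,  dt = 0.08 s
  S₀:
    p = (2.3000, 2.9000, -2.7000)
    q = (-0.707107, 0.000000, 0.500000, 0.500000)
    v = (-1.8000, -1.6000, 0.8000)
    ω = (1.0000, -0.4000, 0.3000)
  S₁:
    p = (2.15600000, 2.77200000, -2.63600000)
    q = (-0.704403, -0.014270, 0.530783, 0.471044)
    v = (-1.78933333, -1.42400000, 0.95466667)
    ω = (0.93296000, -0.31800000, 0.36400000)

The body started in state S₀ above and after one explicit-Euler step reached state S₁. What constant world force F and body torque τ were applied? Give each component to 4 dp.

F = (0.2000, 3.3000, 2.9000)
τ = (-0.1700, 0.1700, 0.1600)

Δω = ω₁−ω₀ = (-0.06704000, 0.08200000, 0.06400000)
ω₀×(Iω₀) = (-0.0024, 0.0060, 0.0160)
τ = I·(Δω/dt) + ω₀×(Iω₀) = (-0.1700, 0.1700, 0.1600)
velocity change Δv = (0.01066667, 0.17600000, 0.15466667)
m·(v₁−v₀)/dt = (0.2000, 3.3000, 2.9000)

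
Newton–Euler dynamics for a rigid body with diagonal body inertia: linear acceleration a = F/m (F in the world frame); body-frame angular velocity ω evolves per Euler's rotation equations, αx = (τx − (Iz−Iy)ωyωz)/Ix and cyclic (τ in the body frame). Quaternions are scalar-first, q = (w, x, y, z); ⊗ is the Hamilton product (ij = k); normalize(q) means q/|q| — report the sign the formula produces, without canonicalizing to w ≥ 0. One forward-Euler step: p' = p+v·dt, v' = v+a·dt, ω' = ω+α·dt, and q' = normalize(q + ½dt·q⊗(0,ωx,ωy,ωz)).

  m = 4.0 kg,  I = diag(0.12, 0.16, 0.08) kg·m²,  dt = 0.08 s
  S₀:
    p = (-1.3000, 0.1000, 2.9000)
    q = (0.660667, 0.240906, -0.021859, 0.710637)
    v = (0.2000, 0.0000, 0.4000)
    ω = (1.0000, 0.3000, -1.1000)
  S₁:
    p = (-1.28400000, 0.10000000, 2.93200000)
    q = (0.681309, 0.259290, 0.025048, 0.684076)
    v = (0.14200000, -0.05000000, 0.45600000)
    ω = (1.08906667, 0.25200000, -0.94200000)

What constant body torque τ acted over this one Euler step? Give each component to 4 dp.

τ = (0.1600, -0.1400, 0.1700)

ω₁ − ω₀ = (0.08906667, -0.04800000, 0.15800000)
τ = I·(Δω/dt) + ω₀×(Iω₀) = (0.1600, -0.1400, 0.1700)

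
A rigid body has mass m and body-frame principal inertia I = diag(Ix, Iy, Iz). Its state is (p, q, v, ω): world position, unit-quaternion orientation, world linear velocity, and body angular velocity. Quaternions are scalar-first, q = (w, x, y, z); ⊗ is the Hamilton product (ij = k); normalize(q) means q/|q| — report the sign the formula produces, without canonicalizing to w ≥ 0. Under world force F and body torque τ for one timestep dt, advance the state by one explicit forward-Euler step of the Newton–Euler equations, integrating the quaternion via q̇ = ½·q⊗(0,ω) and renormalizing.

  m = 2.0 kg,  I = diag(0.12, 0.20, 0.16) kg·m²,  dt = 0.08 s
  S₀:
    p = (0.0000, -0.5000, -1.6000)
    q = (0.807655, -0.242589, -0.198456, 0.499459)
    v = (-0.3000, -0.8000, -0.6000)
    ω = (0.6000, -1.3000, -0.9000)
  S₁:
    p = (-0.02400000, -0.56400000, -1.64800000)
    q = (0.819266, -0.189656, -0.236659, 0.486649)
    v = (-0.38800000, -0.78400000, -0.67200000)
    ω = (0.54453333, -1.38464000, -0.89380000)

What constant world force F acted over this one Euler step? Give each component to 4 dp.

v₁ − v₀ = (-0.08800000, 0.01600000, -0.07200000)
applied force F = (-2.2000, 0.4000, -1.8000)

F = (-2.2000, 0.4000, -1.8000)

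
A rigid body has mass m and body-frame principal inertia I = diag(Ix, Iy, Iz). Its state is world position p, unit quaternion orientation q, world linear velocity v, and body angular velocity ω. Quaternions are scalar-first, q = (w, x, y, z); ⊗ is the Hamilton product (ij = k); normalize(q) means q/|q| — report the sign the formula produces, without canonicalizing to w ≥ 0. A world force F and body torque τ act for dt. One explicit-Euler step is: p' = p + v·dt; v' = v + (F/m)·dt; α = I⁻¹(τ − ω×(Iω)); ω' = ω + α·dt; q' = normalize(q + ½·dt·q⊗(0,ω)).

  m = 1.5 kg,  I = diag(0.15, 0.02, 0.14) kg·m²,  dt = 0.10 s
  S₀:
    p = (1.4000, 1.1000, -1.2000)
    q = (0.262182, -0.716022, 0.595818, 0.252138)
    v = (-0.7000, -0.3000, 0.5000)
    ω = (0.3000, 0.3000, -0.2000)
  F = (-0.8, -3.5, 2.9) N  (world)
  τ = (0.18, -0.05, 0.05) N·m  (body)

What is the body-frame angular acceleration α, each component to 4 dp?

gyro term ω×Iω = (-0.0072, -0.0006, -0.0117)
α = I⁻¹(τ − ω×Iω) = (1.2480, -2.4700, 0.4407)

α = (1.2480, -2.4700, 0.4407)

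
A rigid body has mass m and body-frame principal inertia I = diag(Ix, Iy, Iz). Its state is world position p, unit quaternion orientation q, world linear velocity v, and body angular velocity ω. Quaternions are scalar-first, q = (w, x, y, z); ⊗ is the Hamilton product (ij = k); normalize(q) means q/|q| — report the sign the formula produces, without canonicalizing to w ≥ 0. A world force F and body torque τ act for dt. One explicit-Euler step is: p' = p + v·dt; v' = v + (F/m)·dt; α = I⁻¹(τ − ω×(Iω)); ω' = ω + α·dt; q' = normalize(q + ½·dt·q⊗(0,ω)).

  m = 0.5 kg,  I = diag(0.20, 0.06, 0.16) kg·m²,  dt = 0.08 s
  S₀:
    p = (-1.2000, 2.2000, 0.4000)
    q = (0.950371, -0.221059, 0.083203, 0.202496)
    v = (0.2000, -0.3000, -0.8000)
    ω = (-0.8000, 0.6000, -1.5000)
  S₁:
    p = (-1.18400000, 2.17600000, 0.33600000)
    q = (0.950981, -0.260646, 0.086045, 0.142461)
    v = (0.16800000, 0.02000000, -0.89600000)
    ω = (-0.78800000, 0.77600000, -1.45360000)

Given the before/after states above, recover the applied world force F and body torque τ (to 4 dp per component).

F = (-0.2000, 2.0000, -0.6000)
τ = (-0.0600, 0.1800, 0.1600)

velocity change Δv = (-0.03200000, 0.32000000, -0.09600000)
F = m·Δv/dt = (-0.2000, 2.0000, -0.6000)
Δω = ω₁−ω₀ = (0.01200000, 0.17600000, 0.04640000)
τ = I·(Δω/dt) + ω₀×(Iω₀) = (-0.0600, 0.1800, 0.1600)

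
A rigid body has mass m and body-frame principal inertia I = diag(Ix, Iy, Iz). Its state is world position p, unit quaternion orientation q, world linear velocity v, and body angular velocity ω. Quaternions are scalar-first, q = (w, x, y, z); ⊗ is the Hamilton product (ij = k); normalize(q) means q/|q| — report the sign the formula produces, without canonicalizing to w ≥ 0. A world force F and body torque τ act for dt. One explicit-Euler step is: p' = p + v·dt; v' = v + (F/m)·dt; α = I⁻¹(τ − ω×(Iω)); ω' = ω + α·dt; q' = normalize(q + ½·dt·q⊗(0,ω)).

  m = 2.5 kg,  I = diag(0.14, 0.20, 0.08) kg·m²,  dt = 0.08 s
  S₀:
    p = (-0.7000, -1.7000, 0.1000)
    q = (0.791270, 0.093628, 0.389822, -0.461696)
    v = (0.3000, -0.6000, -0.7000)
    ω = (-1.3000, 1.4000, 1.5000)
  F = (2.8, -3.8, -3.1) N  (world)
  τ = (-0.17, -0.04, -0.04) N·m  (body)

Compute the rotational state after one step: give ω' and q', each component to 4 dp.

ω' = (-1.2531, 1.4308, 1.5692)
q' = (0.7983, 0.1012, 0.4504, -0.3869)

precession coupling ω×(Iω) = (-0.2520, -0.1170, -0.1092)
α = I⁻¹(τ − ω×Iω) = (0.5857, 0.3850, 0.8650)
ω' = ω + α·dt = (-1.2531, 1.4308, 1.5692)
q⊗(0,ω) = (0.2685096, 0.2024564, 1.5675408, 1.8247528)
q + ½dt·q⊗(0,ω), renormalized = (0.7983, 0.1012, 0.4504, -0.3869)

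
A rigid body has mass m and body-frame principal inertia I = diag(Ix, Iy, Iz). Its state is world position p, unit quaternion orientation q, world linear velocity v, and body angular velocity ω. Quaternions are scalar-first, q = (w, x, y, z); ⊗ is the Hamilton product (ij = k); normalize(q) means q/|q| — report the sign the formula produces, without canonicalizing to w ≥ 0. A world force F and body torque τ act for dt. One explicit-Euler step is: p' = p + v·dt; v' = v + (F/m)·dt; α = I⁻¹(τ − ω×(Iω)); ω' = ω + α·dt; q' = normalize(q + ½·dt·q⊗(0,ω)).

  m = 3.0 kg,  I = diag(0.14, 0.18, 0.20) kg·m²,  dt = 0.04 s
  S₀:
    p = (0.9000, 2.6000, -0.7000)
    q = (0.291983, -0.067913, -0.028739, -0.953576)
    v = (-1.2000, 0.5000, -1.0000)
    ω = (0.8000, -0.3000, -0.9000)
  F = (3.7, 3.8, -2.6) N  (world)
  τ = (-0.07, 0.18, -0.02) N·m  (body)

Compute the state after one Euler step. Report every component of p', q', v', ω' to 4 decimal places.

p + v·dt = (0.8520, 2.6200, -0.7400)
new velocity v' = (-1.1507, 0.5507, -1.0347)
precession coupling ω×(Iω) = (0.0054, 0.0432, -0.0096)
(τ − ω×Iω)/I = (-0.5386, 0.7600, -0.0520)
ω + α·dt = (0.7785, -0.2696, -0.9021)
q⊗(0,ω) = (-0.8125097, -0.0266213, -0.9115774, -0.2194196)
q + ½dt·q⊗(0,ω), renormalized = (0.2756, -0.0684, -0.0470, -0.9577)

p' = (0.8520, 2.6200, -0.7400)
q' = (0.2756, -0.0684, -0.0470, -0.9577)
v' = (-1.1507, 0.5507, -1.0347)
ω' = (0.7785, -0.2696, -0.9021)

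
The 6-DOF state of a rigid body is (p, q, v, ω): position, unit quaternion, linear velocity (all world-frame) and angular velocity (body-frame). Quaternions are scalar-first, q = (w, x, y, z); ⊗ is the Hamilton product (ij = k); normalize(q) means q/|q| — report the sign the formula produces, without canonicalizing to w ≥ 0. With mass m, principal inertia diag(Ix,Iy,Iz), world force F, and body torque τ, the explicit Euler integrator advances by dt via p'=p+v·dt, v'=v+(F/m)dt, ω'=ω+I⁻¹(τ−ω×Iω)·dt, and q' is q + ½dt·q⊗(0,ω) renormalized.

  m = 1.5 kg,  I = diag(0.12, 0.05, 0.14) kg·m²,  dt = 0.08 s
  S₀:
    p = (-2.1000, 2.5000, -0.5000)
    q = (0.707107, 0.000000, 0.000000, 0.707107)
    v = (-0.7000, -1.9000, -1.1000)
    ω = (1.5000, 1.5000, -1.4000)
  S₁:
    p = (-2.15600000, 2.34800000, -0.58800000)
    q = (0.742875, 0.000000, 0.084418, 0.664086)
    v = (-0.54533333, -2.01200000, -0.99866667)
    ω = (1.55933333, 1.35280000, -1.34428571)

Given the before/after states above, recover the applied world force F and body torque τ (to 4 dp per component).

Δω = ω₁−ω₀ = (0.05933333, -0.14720000, 0.05571429)
I·α + gyro = (-0.1000, -0.0500, -0.0600)
Δv = v₁−v₀ = (0.15466667, -0.11200000, 0.10133333)
m·(v₁−v₀)/dt = (2.9000, -2.1000, 1.9000)

F = (2.9000, -2.1000, 1.9000)
τ = (-0.1000, -0.0500, -0.0600)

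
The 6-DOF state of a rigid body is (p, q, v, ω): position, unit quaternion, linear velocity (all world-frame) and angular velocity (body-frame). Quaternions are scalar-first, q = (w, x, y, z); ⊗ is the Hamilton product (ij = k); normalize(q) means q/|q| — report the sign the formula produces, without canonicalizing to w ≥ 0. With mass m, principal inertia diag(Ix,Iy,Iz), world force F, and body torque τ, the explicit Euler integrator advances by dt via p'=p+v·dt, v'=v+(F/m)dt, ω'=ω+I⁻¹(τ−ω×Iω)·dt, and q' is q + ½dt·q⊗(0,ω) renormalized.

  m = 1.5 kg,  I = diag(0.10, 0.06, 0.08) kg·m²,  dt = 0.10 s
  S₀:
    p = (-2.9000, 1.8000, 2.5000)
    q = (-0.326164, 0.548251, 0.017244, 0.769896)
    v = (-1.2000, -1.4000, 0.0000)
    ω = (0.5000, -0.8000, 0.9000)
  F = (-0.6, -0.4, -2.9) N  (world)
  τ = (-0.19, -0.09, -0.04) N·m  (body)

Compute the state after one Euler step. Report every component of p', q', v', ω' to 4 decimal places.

p' = (-3.0200, 1.6600, 2.5000)
q' = (-0.3730, 0.5705, 0.0248, 0.7313)
v' = (-1.2400, -1.4267, -0.1933)
ω' = (0.3244, -0.9650, 0.8300)

α = I⁻¹(τ − ω×Iω) = (-1.7560, -1.6500, -0.7000)
ω' = ω + α·dt = (0.3244, -0.9650, 0.8300)
q⊗(0,ω) = (-0.9532367, 0.4683544, 0.1524533, -0.7407704)
updated quaternion q' = (-0.3730, 0.5705, 0.0248, 0.7313)
linear accel F/m = (-0.4000, -0.2667, -1.9333)
p' = p + v·dt = (-3.0200, 1.6600, 2.5000)
new velocity v' = (-1.2400, -1.4267, -0.1933)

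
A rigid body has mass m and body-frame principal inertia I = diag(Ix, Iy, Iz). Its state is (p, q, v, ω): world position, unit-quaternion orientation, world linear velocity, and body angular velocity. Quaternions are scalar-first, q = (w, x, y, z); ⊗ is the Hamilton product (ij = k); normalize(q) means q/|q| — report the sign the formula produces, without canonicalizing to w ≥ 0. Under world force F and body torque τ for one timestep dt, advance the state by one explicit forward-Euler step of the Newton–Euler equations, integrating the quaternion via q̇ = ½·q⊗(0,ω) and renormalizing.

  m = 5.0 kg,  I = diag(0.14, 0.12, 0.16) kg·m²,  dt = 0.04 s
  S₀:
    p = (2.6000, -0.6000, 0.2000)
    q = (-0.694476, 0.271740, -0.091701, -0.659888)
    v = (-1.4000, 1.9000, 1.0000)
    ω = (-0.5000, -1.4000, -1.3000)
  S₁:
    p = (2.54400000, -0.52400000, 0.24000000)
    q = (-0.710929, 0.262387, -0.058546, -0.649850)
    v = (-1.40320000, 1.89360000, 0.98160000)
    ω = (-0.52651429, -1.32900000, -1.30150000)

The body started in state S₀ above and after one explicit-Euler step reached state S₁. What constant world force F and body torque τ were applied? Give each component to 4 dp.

F = (-0.4000, -0.8000, -2.3000)
τ = (-0.0200, 0.2000, -0.0200)

v₁ − v₀ = (-0.00320000, -0.00640000, -0.01840000)
m·(v₁−v₀)/dt = (-0.4000, -0.8000, -2.3000)
Δω = ω₁−ω₀ = (-0.02651429, 0.07100000, -0.00150000)
gyro term ω₀×Iω₀ = (0.0728, -0.0130, -0.0140)
τ = I·(Δω/dt) + ω₀×(Iω₀) = (-0.0200, 0.2000, -0.0200)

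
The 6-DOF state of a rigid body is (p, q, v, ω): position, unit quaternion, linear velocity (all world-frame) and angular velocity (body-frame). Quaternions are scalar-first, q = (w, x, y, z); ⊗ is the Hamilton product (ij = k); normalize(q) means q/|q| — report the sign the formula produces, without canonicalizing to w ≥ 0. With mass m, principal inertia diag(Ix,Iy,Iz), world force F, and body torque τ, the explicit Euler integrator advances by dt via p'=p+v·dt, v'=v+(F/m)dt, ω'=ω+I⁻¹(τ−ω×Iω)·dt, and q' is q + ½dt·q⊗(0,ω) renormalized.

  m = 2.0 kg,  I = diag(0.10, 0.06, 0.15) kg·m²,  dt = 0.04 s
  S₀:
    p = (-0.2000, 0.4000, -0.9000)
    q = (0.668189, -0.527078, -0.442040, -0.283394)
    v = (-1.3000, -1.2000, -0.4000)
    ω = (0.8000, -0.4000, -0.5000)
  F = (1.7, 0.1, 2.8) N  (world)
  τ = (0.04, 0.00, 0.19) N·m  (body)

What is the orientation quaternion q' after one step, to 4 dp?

q' = (0.6701, -0.5141, -0.4571, -0.2787)

2q̇ = q⊗(0,ω) = (0.1031494, 0.6422136, -0.7575298, 0.2303687)
updated quaternion q' = (0.6701, -0.5141, -0.4571, -0.2787)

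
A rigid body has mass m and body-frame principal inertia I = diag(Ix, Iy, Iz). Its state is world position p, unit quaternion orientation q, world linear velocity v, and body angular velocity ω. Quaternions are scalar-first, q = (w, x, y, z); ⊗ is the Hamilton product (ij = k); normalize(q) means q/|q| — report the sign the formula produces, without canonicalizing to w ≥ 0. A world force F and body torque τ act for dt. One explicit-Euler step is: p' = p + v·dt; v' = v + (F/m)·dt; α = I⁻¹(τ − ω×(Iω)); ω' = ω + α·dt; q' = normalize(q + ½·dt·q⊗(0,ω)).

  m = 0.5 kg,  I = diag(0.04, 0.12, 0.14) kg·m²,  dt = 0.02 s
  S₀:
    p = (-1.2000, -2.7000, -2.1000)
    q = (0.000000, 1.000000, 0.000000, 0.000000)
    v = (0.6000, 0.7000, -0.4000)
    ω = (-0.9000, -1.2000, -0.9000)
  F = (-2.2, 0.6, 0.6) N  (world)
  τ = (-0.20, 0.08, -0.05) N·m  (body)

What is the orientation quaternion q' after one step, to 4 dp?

q⊗(0,ω) = (0.9000000, 0.0000000, 0.9000000, -1.2000000)
updated quaternion q' = (0.0090, 0.9998, 0.0090, -0.0120)

q' = (0.0090, 0.9998, 0.0090, -0.0120)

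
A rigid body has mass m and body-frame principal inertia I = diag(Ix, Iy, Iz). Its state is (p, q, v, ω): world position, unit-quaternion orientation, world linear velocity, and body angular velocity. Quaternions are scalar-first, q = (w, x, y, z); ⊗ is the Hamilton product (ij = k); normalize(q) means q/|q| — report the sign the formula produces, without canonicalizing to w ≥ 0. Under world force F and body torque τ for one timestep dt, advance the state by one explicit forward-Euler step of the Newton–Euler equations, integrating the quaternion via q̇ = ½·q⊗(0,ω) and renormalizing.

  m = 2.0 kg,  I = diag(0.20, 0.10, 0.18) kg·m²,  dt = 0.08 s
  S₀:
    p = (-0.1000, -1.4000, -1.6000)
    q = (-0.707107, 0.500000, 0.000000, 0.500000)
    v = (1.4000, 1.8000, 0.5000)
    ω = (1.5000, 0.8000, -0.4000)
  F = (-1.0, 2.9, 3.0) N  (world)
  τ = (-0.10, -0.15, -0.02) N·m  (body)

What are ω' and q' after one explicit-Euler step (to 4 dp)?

precession coupling ω×(Iω) = (-0.0256, -0.0120, -0.1200)
(τ − ω×Iω)/I = (-0.3720, -1.3800, 0.5556)
ω' = ω + α·dt = (1.4702, 0.6896, -0.3556)
q⊗(0,ω) = (-0.5500000, -1.4606605, 0.3843144, 0.6828428)
updated quaternion q' = (-0.7273, 0.4405, 0.0153, 0.5260)

ω' = (1.4702, 0.6896, -0.3556)
q' = (-0.7273, 0.4405, 0.0153, 0.5260)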